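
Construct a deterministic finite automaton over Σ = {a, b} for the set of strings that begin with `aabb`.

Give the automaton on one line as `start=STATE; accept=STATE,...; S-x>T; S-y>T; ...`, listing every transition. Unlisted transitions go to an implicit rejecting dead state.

Walk along `aabb` while the input agrees: from s0 take `a` to s1, and so on. Any deviation drops to the rejecting sink s5. Once s4 is reached the prefix is confirmed and every continuation is accepted.
With 6 states:
        a   b  
>  s0   s1  s5 
   s1   s2  s5 
   s2   s5  s3 
   s3   s5  s4 
 * s4   s4  s4 
   s5   s5  s5 
(> = start, * = accepting)

start=s0; accept=s4; s0-a>s1; s0-b>s5; s1-a>s2; s1-b>s5; s2-a>s5; s2-b>s3; s3-a>s5; s3-b>s4; s4-a>s4; s4-b>s4; s5-a>s5; s5-b>s5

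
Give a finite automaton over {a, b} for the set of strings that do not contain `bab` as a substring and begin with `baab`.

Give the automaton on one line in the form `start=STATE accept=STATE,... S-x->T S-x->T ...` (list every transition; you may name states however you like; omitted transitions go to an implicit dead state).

start=s0 accept=s8,s9,s10 s0-a->s1 s0-b->s2 s1-a->s1 s1-b->s3 s2-a->s4 s2-b->s3 s3-a->s5 s3-b->s3 s4-a->s6 s4-b->s7 s5-a->s1 s5-b->s7 s6-a->s1 s6-b->s8 s7-a->s7 s7-b->s7 s8-a->s9 s8-b->s8 s9-a->s10 s9-b->s11 s10-a->s10 s10-b->s8 s11-a->s11 s11-b->s11

Handle the two conditions separately and then intersect. One (4 states) tracks partial matches of the forbidden pattern `bab`; the other (6 states) tracks whether the input so far still matches the prefix `baab`. Each combined state is a pair, one component from each; accept when both components accept.
12 states suffice.
          a    b  
>  s0     s1   s2 
   s1     s1   s3 
   s2     s4   s3 
   s3     s5   s3 
   s4     s6   s7 
   s5     s1   s7 
   s6     s1   s8 
   s7     s7   s7 
 * s8     s9   s8 
 * s9    s10  s11 
 * s10   s10   s8 
   s11   s11  s11 
(> = start, * = accepting)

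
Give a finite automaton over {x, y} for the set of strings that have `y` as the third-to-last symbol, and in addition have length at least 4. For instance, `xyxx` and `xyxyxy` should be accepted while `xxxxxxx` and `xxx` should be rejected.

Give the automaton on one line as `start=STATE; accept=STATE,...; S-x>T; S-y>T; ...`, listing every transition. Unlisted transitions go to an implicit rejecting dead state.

Handle the two conditions separately and then intersect. The first has 15 states tracking the last 3 symbols read; the second has 6 states tracking the input length, saturating at 5. A product state is a pair (one from each), accepting exactly when both do. Minimizing collapses redundant product states.
A 9-state machine:
        x   y  
>  s0   s1  s1 
   s1   s1  s2 
   s2   s3  s4 
   s3   s5  s6 
   s4   s7  s8 
 * s5   s1  s2 
 * s6   s3  s4 
 * s7   s5  s6 
 * s8   s7  s8 
(> = start, * = accepting)

start=s0; accept=s5,s6,s7,s8; s0-x>s1; s0-y>s1; s1-x>s1; s1-y>s2; s2-x>s3; s2-y>s4; s3-x>s5; s3-y>s6; s4-x>s7; s4-y>s8; s5-x>s1; s5-y>s2; s6-x>s3; s6-y>s4; s7-x>s5; s7-y>s6; s8-x>s7; s8-y>s8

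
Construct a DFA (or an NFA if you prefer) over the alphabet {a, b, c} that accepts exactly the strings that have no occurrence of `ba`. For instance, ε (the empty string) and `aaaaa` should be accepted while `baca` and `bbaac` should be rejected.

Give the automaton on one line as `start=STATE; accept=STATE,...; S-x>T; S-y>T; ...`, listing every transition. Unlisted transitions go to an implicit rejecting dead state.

start=S0; accept=S0,S1; S0-a>S0; S0-b>S1; S0-c>S0; S1-a>S2; S1-b>S1; S1-c>S0; S2-a>S2; S2-b>S2; S2-c>S2

This is the complement of 'contains `ba`'. Use the same substring-matching states — S0 through S2 holding how much of `ba` has just been matched — but flip the accepting set: everything except the trap S2 accepts.
3 states suffice.
        a   b   c  
>* S0   S0  S1  S0 
 * S1   S2  S1  S0 
   S2   S2  S2  S2 
(> = start, * = accepting)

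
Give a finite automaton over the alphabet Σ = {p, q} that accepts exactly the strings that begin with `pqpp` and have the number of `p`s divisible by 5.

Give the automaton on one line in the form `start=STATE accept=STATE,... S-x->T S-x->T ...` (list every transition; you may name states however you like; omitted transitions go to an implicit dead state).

start=s0 accept=s11 s0-p->s1 s0-q->s2 s1-p->s3 s1-q->s4 s2-p->s5 s2-q->s2 s3-p->s6 s3-q->s3 s4-p->s7 s4-q->s5 s5-p->s3 s5-q->s5 s6-p->s8 s6-q->s6 s7-p->s9 s7-q->s3 s8-p->s2 s8-q->s8 s9-p->s10 s9-q->s9 s10-p->s11 s10-q->s10 s11-p->s12 s11-q->s11 s12-p->s13 s12-q->s12 s13-p->s9 s13-q->s13

Build one automaton per condition and run them in lockstep. One (6 states) tracks whether the input so far still matches the prefix `pqpp`; the other (5 states) tracks the count of `p`s modulo 5. Each combined state is a pair, one component from each; accept when both components accept.
          p    q  
>  s0     s1   s2 
   s1     s3   s4 
   s2     s5   s2 
   s3     s6   s3 
   s4     s7   s5 
   s5     s3   s5 
   s6     s8   s6 
   s7     s9   s3 
   s8     s2   s8 
   s9    s10   s9 
   s10   s11  s10 
 * s11   s12  s11 
   s12   s13  s12 
   s13    s9  s13 
(> = start, * = accepting)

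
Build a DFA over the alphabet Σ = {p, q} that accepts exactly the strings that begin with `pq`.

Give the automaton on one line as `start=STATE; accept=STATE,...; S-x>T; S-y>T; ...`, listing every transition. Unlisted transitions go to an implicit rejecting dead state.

start=s0; accept=s2; s0-p>s1; s0-q>s3; s1-p>s3; s1-q>s2; s2-p>s2; s2-q>s2; s3-p>s3; s3-q>s3

Check the first 2 symbols one by one: s0 through s1 record how many have matched `pq` so far; any wrong symbol goes to the dead state s3. After all 2 match we enter the accepting sink s2.
A 4-state machine:
        p   q  
>  s0   s1  s3 
   s1   s3  s2 
 * s2   s2  s2 
   s3   s3  s3 
(> = start, * = accepting)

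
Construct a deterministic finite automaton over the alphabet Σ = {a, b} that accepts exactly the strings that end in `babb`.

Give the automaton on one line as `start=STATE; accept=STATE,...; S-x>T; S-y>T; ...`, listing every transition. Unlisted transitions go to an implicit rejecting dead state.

start=S0; accept=S4; S0-a>S0; S0-b>S1; S1-a>S2; S1-b>S1; S2-a>S0; S2-b>S3; S3-a>S2; S3-b>S4; S4-a>S2; S4-b>S1

Remember how much of `babb` the current input suffix matches. State S0 means no match yet; S1 means the last symbol is `b`; S2 means the last 2 symbols are `ba`; S3 means the last 3 symbols are `bab`; S4 means the last 4 symbols are `babb`. Only S4 accepts. On a mismatch, fall back to the longest proper suffix that is still a prefix of `babb`.
5 states suffice.
        a   b  
>  S0   S0  S1 
   S1   S2  S1 
   S2   S0  S3 
   S3   S2  S4 
 * S4   S2  S1 
(> = start, * = accepting)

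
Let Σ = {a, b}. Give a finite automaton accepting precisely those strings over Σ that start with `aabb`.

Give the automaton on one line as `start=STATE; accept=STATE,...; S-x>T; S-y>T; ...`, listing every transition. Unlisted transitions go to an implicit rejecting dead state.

start=S0; accept=S4; S0-a>S1; S0-b>S5; S1-a>S2; S1-b>S5; S2-a>S5; S2-b>S3; S3-a>S5; S3-b>S4; S4-a>S4; S4-b>S4; S5-a>S5; S5-b>S5

Walk along `aabb` while the input agrees: from S0 take `a` to S1, and so on. Any deviation drops to the rejecting sink S5. Once S4 is reached the prefix is confirmed and every continuation is accepted.
6 states suffice.
        a   b  
>  S0   S1  S5 
   S1   S2  S5 
   S2   S5  S3 
   S3   S5  S4 
 * S4   S4  S4 
   S5   S5  S5 
(> = start, * = accepting)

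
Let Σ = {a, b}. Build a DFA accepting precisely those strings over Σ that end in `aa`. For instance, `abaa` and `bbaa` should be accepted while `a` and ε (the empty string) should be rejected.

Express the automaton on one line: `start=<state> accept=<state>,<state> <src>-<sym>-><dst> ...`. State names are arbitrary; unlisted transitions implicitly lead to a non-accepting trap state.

Let each state record the length of the longest suffix of the input read so far that is also a prefix of `aa`. q1 means the last symbol is `a`; q2 means the last 2 symbols are `aa`. Accept only at q2, where the string currently ends in `aa`.
A 3-state machine:
        a   b  
>  q0   q1  q0 
   q1   q2  q0 
 * q2   q2  q0 
(> = start, * = accepting)

start=q0 accept=q2 q0-a->q1 q0-b->q0 q1-a->q2 q1-b->q0 q2-a->q2 q2-b->q0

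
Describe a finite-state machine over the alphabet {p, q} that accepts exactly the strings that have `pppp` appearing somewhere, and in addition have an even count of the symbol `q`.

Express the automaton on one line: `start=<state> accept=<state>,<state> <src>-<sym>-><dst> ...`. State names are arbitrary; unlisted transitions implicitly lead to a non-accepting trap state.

Run two small machines in parallel and take their product. The first has 5 states tracking whether and how much of `pppp` has been seen; the second has 2 states tracking the count of `q`s modulo 2. A product state is a pair (one from each), accepting exactly when both do.
10 states suffice.
       p  q 
>  A   B  C 
   B   D  C 
   C   E  A 
   D   F  C 
   E   G  A 
   F   H  C 
   G   I  A 
 * H   H  J 
   I   J  A 
   J   J  H 
(> = start, * = accepting)

start=A accept=H A-p->B A-q->C B-p->D B-q->C C-p->E C-q->A D-p->F D-q->C E-p->G E-q->A F-p->H F-q->C G-p->I G-q->A H-p->H H-q->J I-p->J I-q->A J-p->J J-q->H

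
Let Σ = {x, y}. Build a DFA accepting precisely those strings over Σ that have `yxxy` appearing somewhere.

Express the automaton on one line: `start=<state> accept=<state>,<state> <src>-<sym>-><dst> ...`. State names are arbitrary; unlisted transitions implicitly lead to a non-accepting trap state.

start=A accept=E A-x->A A-y->B B-x->C B-y->B C-x->D C-y->B D-x->A D-y->E E-x->E E-y->E

Track how much of `yxxy` has been matched so far: state A is no progress, E is the absorbing accept state reached once `yxxy` has occurred. Intermediate states record partial matches; on a mismatch, fall back to the longest reusable overlap.
With 5 states:
       x  y 
>  A   A  B 
   B   C  B 
   C   D  B 
   D   A  E 
 * E   E  E 
(> = start, * = accepting)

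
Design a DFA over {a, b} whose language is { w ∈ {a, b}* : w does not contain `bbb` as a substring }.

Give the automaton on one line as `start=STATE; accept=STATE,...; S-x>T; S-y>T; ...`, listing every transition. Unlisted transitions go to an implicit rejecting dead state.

start=q0; accept=q0,q1,q2; q0-a>q0; q0-b>q1; q1-a>q0; q1-b>q2; q2-a>q0; q2-b>q3; q3-a>q3; q3-b>q3

Track partial matches of the forbidden pattern `bbb`. State q3 is a dead state reached once `bbb` has occurred; every other state accepts. q0 means no part of `bbb` is currently matched.
A 4-state machine:
        a   b  
>* q0   q0  q1 
 * q1   q0  q2 
 * q2   q0  q3 
   q3   q3  q3 
(> = start, * = accepting)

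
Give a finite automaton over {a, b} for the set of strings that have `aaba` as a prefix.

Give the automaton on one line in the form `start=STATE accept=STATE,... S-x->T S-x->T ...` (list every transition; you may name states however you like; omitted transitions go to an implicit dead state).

start=q0 accept=q4 q0-a->q1 q0-b->q5 q1-a->q2 q1-b->q5 q2-a->q5 q2-b->q3 q3-a->q4 q3-b->q5 q4-a->q4 q4-b->q4 q5-a->q5 q5-b->q5

Check the first 4 symbols one by one: q0 through q3 record how many have matched `aaba` so far; any wrong symbol goes to the dead state q5. After all 4 match we enter the accepting sink q4.
With 6 states:
        a   b  
>  q0   q1  q5 
   q1   q2  q5 
   q2   q5  q3 
   q3   q4  q5 
 * q4   q4  q4 
   q5   q5  q5 
(> = start, * = accepting)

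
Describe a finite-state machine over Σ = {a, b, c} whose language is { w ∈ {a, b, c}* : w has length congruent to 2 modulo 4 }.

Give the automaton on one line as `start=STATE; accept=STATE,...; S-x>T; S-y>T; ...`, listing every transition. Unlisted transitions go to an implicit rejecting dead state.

Only the length mod 4 matters, so use a 4-cycle: from any state, every input symbol moves to the next state, wrapping q3 back to q0. Mark q2 accepting.
A 4-state machine:
        a   b   c  
>  q0   q1  q1  q1 
   q1   q2  q2  q2 
 * q2   q3  q3  q3 
   q3   q0  q0  q0 
(> = start, * = accepting)

start=q0; accept=q2; q0-a>q1; q0-b>q1; q0-c>q1; q1-a>q2; q1-b>q2; q1-c>q2; q2-a>q3; q2-b>q3; q2-c>q3; q3-a>q0; q3-b>q0; q3-c>q0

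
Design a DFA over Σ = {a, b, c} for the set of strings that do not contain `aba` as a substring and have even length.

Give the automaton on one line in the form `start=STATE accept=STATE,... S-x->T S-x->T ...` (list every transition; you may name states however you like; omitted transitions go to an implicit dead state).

start=s0 accept=s0,s3,s4 s0-a->s1 s0-b->s2 s0-c->s2 s1-a->s3 s1-b->s4 s1-c->s0 s2-a->s3 s2-b->s0 s2-c->s0 s3-a->s1 s3-b->s5 s3-c->s2 s4-a->s6 s4-b->s2 s4-c->s2 s5-a->s7 s5-b->s0 s5-c->s0 s6-a->s7 s6-b->s7 s6-c->s7 s7-a->s6 s7-b->s6 s7-c->s6

Run two small machines in parallel and take their product. One (4 states) tracks partial matches of the forbidden pattern `aba`; the other (2 states) tracks the input length modulo 2. Each combined state is a pair, one component from each; accept when both components accept.
8 states suffice.
        a   b   c  
>* s0   s1  s2  s2 
   s1   s3  s4  s0 
   s2   s3  s0  s0 
 * s3   s1  s5  s2 
 * s4   s6  s2  s2 
   s5   s7  s0  s0 
   s6   s7  s7  s7 
   s7   s6  s6  s6 
(> = start, * = accepting)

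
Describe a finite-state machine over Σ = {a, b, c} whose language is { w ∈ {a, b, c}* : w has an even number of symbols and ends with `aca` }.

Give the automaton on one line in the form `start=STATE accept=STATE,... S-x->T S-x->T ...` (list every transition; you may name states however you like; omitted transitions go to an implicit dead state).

Build one automaton per condition and run them in lockstep. One (2 states) tracks the input length modulo 2; the other (4 states) tracks how much of the suffix `aca` has currently been matched. Each combined state is a pair, one component from each; accept when both components accept. Equivalent product states are then merged.
With 5 states:
        a   b   c  
>  s0   s1  s1  s1 
   s1   s2  s0  s0 
   s2   s1  s1  s3 
   s3   s4  s0  s0 
 * s4   s1  s1  s3 
(> = start, * = accepting)

start=s0 accept=s4 s0-a->s1 s0-b->s1 s0-c->s1 s1-a->s2 s1-b->s0 s1-c->s0 s2-a->s1 s2-b->s1 s2-c->s3 s3-a->s4 s3-b->s0 s3-c->s0 s4-a->s1 s4-b->s1 s4-c->s3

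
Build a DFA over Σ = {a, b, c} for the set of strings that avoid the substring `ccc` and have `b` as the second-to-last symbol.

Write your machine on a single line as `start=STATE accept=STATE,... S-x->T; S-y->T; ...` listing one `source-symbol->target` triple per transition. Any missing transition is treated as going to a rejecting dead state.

start=s0; accept=s7,s8,s9; s0-a->s1; s0-b->s2; s0-c->s3; s1-a->s4; s1-b->s5; s1-c->s6; s2-a->s7; s2-b->s8; s2-c->s9; s3-a->s10; s3-b->s11; s3-c->s12; s4-a->s4; s4-b->s5; s4-c->s6; s5-a->s7; s5-b->s8; s5-c->s9; s6-a->s10; s6-b->s11; s6-c->s12; s7-a->s4; s7-b->s5; s7-c->s6; s8-a->s7; s8-b->s8; s8-c->s9; s9-a->s10; s9-b->s11; s9-c->s12; s10-a->s4; s10-b->s5; s10-c->s6; s11-a->s7; s11-b->s8; s11-c->s9; s12-a->s10; s12-b->s11; s12-c->s13; s13-a->s14; s13-b->s15; s13-c->s13; s14-a->s16; s14-b->s17; s14-c->s18; s15-a->s19; s15-b->s20; s15-c->s21; s16-a->s16; s16-b->s17; s16-c->s18; s17-a->s19; s17-b->s20; s17-c->s21; s18-a->s14; s18-b->s15; s18-c->s13; s19-a->s16; s19-b->s17; s19-c->s18; s20-a->s19; s20-b->s20; s20-c->s21; s21-a->s14; s21-b->s15; s21-c->s13

Handle the two conditions separately and then intersect. The first has 4 states tracking partial matches of the forbidden pattern `ccc`; the second has 13 states tracking the last 2 symbols read. A product state is a pair (one from each), accepting exactly when both do.
          a    b    c  
>  s0     s1   s2   s3 
   s1     s4   s5   s6 
   s2     s7   s8   s9 
   s3    s10  s11  s12 
   s4     s4   s5   s6 
   s5     s7   s8   s9 
   s6    s10  s11  s12 
 * s7     s4   s5   s6 
 * s8     s7   s8   s9 
 * s9    s10  s11  s12 
   s10    s4   s5   s6 
   s11    s7   s8   s9 
   s12   s10  s11  s13 
   s13   s14  s15  s13 
   s14   s16  s17  s18 
   s15   s19  s20  s21 
   s16   s16  s17  s18 
   s17   s19  s20  s21 
   s18   s14  s15  s13 
   s19   s16  s17  s18 
   s20   s19  s20  s21 
   s21   s14  s15  s13 
(> = start, * = accepting)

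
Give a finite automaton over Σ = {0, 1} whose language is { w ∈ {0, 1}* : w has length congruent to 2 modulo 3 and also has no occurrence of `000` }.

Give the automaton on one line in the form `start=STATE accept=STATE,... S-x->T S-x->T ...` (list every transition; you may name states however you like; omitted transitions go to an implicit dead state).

start=s0 accept=s3,s4,s5 s0-0->s1 s0-1->s2 s1-0->s3 s1-1->s4 s2-0->s5 s2-1->s4 s3-0->s6 s3-1->s0 s4-0->s7 s4-1->s0 s5-0->s8 s5-1->s0 s6-0->s6 s6-1->s6 s7-0->s9 s7-1->s2 s8-0->s6 s8-1->s2 s9-0->s6 s9-1->s4

Run two small machines in parallel and take their product. The first has 3 states tracking the input length modulo 3; the second has 4 states tracking partial matches of the forbidden pattern `000`. A product state is a pair (one from each), accepting exactly when both do. Equivalent product states are then merged.
        0   1  
>  s0   s1  s2 
   s1   s3  s4 
   s2   s5  s4 
 * s3   s6  s0 
 * s4   s7  s0 
 * s5   s8  s0 
   s6   s6  s6 
   s7   s9  s2 
   s8   s6  s2 
   s9   s6  s4 
(> = start, * = accepting)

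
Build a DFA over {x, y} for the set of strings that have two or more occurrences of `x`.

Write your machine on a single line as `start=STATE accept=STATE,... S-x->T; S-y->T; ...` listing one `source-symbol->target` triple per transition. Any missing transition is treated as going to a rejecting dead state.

Count `x`s, saturating at 3: states s0 through s2 mean 0 through 2 `x`s seen; s3 means more than 2. Each `x` increments (capped at s3); other symbols loop. Accept from {s2, s3}.
With 4 states:
        x   y  
>  s0   s1  s0 
   s1   s2  s1 
 * s2   s3  s2 
 * s3   s3  s3 
(> = start, * = accepting)

start=s0; accept=s2,s3; s0-x->s1; s0-y->s0; s1-x->s2; s1-y->s1; s2-x->s3; s2-y->s2; s3-x->s3; s3-y->s3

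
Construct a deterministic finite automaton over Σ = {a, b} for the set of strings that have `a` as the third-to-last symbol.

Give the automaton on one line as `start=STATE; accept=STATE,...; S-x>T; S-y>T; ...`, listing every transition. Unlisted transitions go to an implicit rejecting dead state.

start=s0; accept=s7,s8,s9,s10; s0-a>s1; s0-b>s2; s1-a>s3; s1-b>s4; s2-a>s5; s2-b>s6; s3-a>s7; s3-b>s8; s4-a>s9; s4-b>s10; s5-a>s11; s5-b>s12; s6-a>s13; s6-b>s14; s7-a>s7; s7-b>s8; s8-a>s9; s8-b>s10; s9-a>s11; s9-b>s12; s10-a>s13; s10-b>s14; s11-a>s7; s11-b>s8; s12-a>s9; s12-b>s10; s13-a>s11; s13-b>s12; s14-a>s13; s14-b>s14

A DFA must remember the last 3 symbols (since which symbol is third-to-last isn't known until the input ends). Use one state per possible window of the last ≤3 symbols; accept from those whose window starts with `a`.
15 states suffice.
          a    b  
>  s0     s1   s2 
   s1     s3   s4 
   s2     s5   s6 
   s3     s7   s8 
   s4     s9  s10 
   s5    s11  s12 
   s6    s13  s14 
 * s7     s7   s8 
 * s8     s9  s10 
 * s9    s11  s12 
 * s10   s13  s14 
   s11    s7   s8 
   s12    s9  s10 
   s13   s11  s12 
   s14   s13  s14 
(> = start, * = accepting)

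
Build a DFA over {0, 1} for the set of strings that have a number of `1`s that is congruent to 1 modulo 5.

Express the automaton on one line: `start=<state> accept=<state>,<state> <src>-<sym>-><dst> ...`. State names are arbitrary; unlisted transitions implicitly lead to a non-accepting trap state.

start=s0 accept=s1 s0-0->s0 s0-1->s1 s1-0->s1 s1-1->s2 s2-0->s2 s2-1->s3 s3-0->s3 s3-1->s4 s4-0->s4 s4-1->s0

The only thing that matters is how many `1`s have appeared, reduced mod 5. Use one state per residue: s0 for 0, …, s4 for 4. Reading `1` moves to the next residue; anything else stays put. s1 is accepting.
A 5-state machine:
        0   1  
>  s0   s0  s1 
 * s1   s1  s2 
   s2   s2  s3 
   s3   s3  s4 
   s4   s4  s0 
(> = start, * = accepting)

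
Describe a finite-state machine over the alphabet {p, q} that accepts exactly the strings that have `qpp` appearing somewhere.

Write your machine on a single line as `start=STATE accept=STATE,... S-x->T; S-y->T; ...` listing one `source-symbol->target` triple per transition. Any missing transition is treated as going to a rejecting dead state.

States s0..s2 record the length of the longest prefix of `qpp` that matches the current input suffix. Reaching s3 means `qpp` has been seen, and we stay there forever. Accept from s3.
4 states suffice.
        p   q  
>  s0   s0  s1 
   s1   s2  s1 
   s2   s3  s1 
 * s3   s3  s3 
(> = start, * = accepting)

start=s0; accept=s3; s0-p->s0; s0-q->s1; s1-p->s2; s1-q->s1; s2-p->s3; s2-q->s1; s3-p->s3; s3-q->s3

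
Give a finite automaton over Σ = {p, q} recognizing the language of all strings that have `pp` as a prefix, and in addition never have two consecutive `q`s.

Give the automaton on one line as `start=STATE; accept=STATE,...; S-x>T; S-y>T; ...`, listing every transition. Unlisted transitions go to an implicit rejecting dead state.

Build one automaton per condition and run them in lockstep. One (4 states) tracks whether the input so far still matches the prefix `pp`; the other (3 states) tracks partial matches of the forbidden pattern `qq`. Each combined state is a pair, one component from each; accept when both components accept.
An 8-state machine:
       p  q 
>  A   B  C 
   B   D  C 
   C   E  F 
 * D   D  G 
   E   E  C 
   F   F  F 
 * G   D  H 
   H   H  H 
(> = start, * = accepting)

start=A; accept=D,G; A-p>B; A-q>C; B-p>D; B-q>C; C-p>E; C-q>F; D-p>D; D-q>G; E-p>E; E-q>C; F-p>F; F-q>F; G-p>D; G-q>H; H-p>H; H-q>H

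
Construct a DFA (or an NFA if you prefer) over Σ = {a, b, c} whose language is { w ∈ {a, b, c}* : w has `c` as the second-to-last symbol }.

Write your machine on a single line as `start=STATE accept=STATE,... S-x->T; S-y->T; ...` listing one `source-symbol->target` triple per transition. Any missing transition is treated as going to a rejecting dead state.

A DFA must remember the last 2 symbols (since which symbol is second-to-last isn't known until the input ends). Use one state per possible window of the last ≤2 symbols; accept from those whose window starts with `c`.
A 13-state machine:
          a    b    c  
>  S0     S1   S2   S3 
   S1     S4   S5   S6 
   S2     S7   S8   S9 
   S3    S10  S11  S12 
   S4     S4   S5   S6 
   S5     S7   S8   S9 
   S6    S10  S11  S12 
   S7     S4   S5   S6 
   S8     S7   S8   S9 
   S9    S10  S11  S12 
 * S10    S4   S5   S6 
 * S11    S7   S8   S9 
 * S12   S10  S11  S12 
(> = start, * = accepting)

start=S0; accept=S10,S11,S12; S0-a->S1; S0-b->S2; S0-c->S3; S1-a->S4; S1-b->S5; S1-c->S6; S2-a->S7; S2-b->S8; S2-c->S9; S3-a->S10; S3-b->S11; S3-c->S12; S4-a->S4; S4-b->S5; S4-c->S6; S5-a->S7; S5-b->S8; S5-c->S9; S6-a->S10; S6-b->S11; S6-c->S12; S7-a->S4; S7-b->S5; S7-c->S6; S8-a->S7; S8-b->S8; S8-c->S9; S9-a->S10; S9-b->S11; S9-c->S12; S10-a->S4; S10-b->S5; S10-c->S6; S11-a->S7; S11-b->S8; S11-c->S9; S12-a->S10; S12-b->S11; S12-c->S12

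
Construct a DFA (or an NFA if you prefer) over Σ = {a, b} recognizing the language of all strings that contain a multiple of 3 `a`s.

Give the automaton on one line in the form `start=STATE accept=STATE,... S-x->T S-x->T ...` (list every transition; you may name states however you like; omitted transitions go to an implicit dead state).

Keep the running count of `a`s modulo 3: each `a` advances along the cycle s0 → s1 → s2 → s0 while other symbols loop. Accept at s0.
With 3 states:
        a   b  
>* s0   s1  s0 
   s1   s2  s1 
   s2   s0  s2 
(> = start, * = accepting)

start=s0 accept=s0 s0-a->s1 s0-b->s0 s1-a->s2 s1-b->s1 s2-a->s0 s2-b->s2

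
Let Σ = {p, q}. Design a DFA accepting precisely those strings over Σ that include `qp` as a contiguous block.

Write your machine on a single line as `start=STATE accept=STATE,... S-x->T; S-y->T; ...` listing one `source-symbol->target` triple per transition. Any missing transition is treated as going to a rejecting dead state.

Track how much of `qp` has been matched so far: state s0 is no progress, s2 is the absorbing accept state reached once `qp` has occurred. Intermediate states record partial matches; on a mismatch, fall back to the longest reusable overlap.
3 states suffice.
        p   q  
>  s0   s0  s1 
   s1   s2  s1 
 * s2   s2  s2 
(> = start, * = accepting)

start=s0; accept=s2; s0-p->s0; s0-q->s1; s1-p->s2; s1-q->s1; s2-p->s2; s2-q->s2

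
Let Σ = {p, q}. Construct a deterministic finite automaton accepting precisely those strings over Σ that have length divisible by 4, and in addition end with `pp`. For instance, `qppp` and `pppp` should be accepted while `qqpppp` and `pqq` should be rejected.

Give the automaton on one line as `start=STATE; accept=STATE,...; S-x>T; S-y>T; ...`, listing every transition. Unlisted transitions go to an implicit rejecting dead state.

start=A; accept=F; A-p>B; A-q>B; B-p>C; B-q>C; C-p>D; C-q>E; D-p>F; D-q>A; E-p>A; E-q>A; F-p>B; F-q>B

Build one automaton per condition and run them in lockstep. One (4 states) tracks the input length modulo 4; the other (3 states) tracks how much of the suffix `pp` has currently been matched. Each combined state is a pair, one component from each; accept when both components accept. Equivalent product states are then merged.
6 states suffice.
       p  q 
>  A   B  B 
   B   C  C 
   C   D  E 
   D   F  A 
   E   A  A 
 * F   B  B 
(> = start, * = accepting)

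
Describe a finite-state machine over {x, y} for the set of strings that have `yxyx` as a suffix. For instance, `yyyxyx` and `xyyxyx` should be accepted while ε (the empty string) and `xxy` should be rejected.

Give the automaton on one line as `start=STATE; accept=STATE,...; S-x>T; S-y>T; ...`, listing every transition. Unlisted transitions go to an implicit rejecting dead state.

Let each state record the length of the longest suffix of the input read so far that is also a prefix of `yxyx`. q1 means the last symbol is `y`; q2 means the last 2 symbols are `yx`; q3 means the last 3 symbols are `yxy`; q4 means the last 4 symbols are `yxyx`. Accept only at q4, where the string currently ends in `yxyx`.
A 5-state machine:
        x   y  
>  q0   q0  q1 
   q1   q2  q1 
   q2   q0  q3 
   q3   q4  q1 
 * q4   q0  q3 
(> = start, * = accepting)

start=q0; accept=q4; q0-x>q0; q0-y>q1; q1-x>q2; q1-y>q1; q2-x>q0; q2-y>q3; q3-x>q4; q3-y>q1; q4-x>q0; q4-y>q3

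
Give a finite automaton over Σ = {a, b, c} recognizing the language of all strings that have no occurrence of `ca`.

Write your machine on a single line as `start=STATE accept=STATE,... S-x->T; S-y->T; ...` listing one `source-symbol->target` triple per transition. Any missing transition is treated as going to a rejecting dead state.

This is the complement of 'contains `ca`'. Use the same substring-matching states — q0 through q2 holding how much of `ca` has just been matched — but flip the accepting set: everything except the trap q2 accepts.
A 3-state machine:
        a   b   c  
>* q0   q0  q0  q1 
 * q1   q2  q0  q1 
   q2   q2  q2  q2 
(> = start, * = accepting)

start=q0; accept=q0,q1; q0-a->q0; q0-b->q0; q0-c->q1; q1-a->q2; q1-b->q0; q1-c->q1; q2-a->q2; q2-b->q2; q2-c->q2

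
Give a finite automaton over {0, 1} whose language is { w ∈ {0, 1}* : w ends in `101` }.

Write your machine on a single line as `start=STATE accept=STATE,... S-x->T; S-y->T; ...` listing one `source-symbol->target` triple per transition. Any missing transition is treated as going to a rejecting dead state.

Remember how much of `101` the current input suffix matches. State A means no match yet; B means the last symbol is `1`; C means the last 2 symbols are `10`; D means the last 3 symbols are `101`. Only D accepts. On a mismatch, fall back to the longest proper suffix that is still a prefix of `101`.
       0  1 
>  A   A  B 
   B   C  B 
   C   A  D 
 * D   C  B 
(> = start, * = accepting)

start=A; accept=D; A-0->A; A-1->B; B-0->C; B-1->B; C-0->A; C-1->D; D-0->C; D-1->B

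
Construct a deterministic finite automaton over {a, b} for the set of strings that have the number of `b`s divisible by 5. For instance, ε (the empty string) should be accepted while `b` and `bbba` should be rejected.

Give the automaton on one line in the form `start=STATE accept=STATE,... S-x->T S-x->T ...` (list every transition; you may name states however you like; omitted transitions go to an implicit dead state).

start=s0 accept=s0 s0-a->s0 s0-b->s1 s1-a->s1 s1-b->s2 s2-a->s2 s2-b->s3 s3-a->s3 s3-b->s4 s4-a->s4 s4-b->s0

Keep the running count of `b`s modulo 5: each `b` advances along the cycle s0 → s1 → s2 → s3 → s4 → s0 while other symbols loop. Accept at s0.
With 5 states:
        a   b  
>* s0   s0  s1 
   s1   s1  s2 
   s2   s2  s3 
   s3   s3  s4 
   s4   s4  s0 
(> = start, * = accepting)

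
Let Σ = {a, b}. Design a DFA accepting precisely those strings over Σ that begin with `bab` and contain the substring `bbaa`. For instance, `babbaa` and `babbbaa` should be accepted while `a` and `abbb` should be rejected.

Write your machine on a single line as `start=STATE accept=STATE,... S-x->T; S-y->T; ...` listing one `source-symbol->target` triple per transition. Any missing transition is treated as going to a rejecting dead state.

Run two small machines in parallel and take their product. The first has 5 states tracking whether the input so far still matches the prefix `bab`; the second has 5 states tracking whether and how much of `bbaa` has been seen. A product state is a pair (one from each), accepting exactly when both do.
13 states suffice.
          a    b  
>  s0     s1   s2 
   s1     s1   s3 
   s2     s4   s5 
   s3     s1   s5 
   s4     s1   s6 
   s5     s7   s5 
   s6     s8   s9 
   s7    s10   s3 
   s8     s8   s6 
   s9    s11   s9 
   s10   s10  s10 
   s11   s12   s6 
 * s12   s12  s12 
(> = start, * = accepting)

start=s0; accept=s12; s0-a->s1; s0-b->s2; s1-a->s1; s1-b->s3; s2-a->s4; s2-b->s5; s3-a->s1; s3-b->s5; s4-a->s1; s4-b->s6; s5-a->s7; s5-b->s5; s6-a->s8; s6-b->s9; s7-a->s10; s7-b->s3; s8-a->s8; s8-b->s6; s9-a->s11; s9-b->s9; s10-a->s10; s10-b->s10; s11-a->s12; s11-b->s6; s12-a->s12; s12-b->s12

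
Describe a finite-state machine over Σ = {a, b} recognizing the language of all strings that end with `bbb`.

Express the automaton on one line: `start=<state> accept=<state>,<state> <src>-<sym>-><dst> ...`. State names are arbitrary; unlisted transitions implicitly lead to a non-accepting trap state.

Let each state record the length of the longest suffix of the input read so far that is also a prefix of `bbb`. q1 means the last symbol is `b`; q2 means the last 2 symbols are `bb`; q3 means the last 3 symbols are `bbb`. Accept only at q3, where the string currently ends in `bbb`.
4 states suffice.
        a   b  
>  q0   q0  q1 
   q1   q0  q2 
   q2   q0  q3 
 * q3   q0  q3 
(> = start, * = accepting)

start=q0 accept=q3 q0-a->q0 q0-b->q1 q1-a->q0 q1-b->q2 q2-a->q0 q2-b->q3 q3-a->q0 q3-b->q3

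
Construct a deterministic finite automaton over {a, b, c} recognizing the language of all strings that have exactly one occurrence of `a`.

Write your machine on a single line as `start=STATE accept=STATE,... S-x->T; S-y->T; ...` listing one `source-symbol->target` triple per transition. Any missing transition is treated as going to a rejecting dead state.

start=q0; accept=q1; q0-a->q1; q0-b->q0; q0-c->q0; q1-a->q2; q1-b->q1; q1-c->q1; q2-a->q2; q2-b->q2; q2-c->q2

Count `a`s, saturating at 2: state q0 means no `a` yet, q1 means one `a` seen, q2 means more than one. Each `a` increments (capped at q2); other symbols loop. Accept from {q1}.
3 states suffice.
        a   b   c  
>  q0   q1  q0  q0 
 * q1   q2  q1  q1 
   q2   q2  q2  q2 
(> = start, * = accepting)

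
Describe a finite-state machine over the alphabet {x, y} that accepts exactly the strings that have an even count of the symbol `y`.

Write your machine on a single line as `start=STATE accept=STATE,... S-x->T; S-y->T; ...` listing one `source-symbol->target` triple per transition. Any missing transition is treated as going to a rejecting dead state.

The only thing that matters is how many `y`s have appeared, reduced mod 2. Use one state per residue: q0 for 0, …, q1 for 1. Reading `y` moves to the next residue; anything else stays put. q0 is accepting.
        x   y  
>* q0   q0  q1 
   q1   q1  q0 
(> = start, * = accepting)

start=q0; accept=q0; q0-x->q0; q0-y->q1; q1-x->q1; q1-y->q0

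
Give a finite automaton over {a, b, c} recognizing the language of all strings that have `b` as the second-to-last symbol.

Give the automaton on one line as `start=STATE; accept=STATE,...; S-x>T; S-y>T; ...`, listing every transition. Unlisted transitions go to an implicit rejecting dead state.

Because acceptance depends on a position counted from the end, the machine has to buffer the most recent 2 symbols. Make each state the string of the last up-to-2 symbols read; on input `x` shift the window left and append `x`. Accept when the buffered window has length 2 and begins with `b`.
With 13 states:
          a    b    c  
>  S0     S1   S2   S3 
   S1     S4   S5   S6 
   S2     S7   S8   S9 
   S3    S10  S11  S12 
   S4     S4   S5   S6 
   S5     S7   S8   S9 
   S6    S10  S11  S12 
 * S7     S4   S5   S6 
 * S8     S7   S8   S9 
 * S9    S10  S11  S12 
   S10    S4   S5   S6 
   S11    S7   S8   S9 
   S12   S10  S11  S12 
(> = start, * = accepting)

start=S0; accept=S7,S8,S9; S0-a>S1; S0-b>S2; S0-c>S3; S1-a>S4; S1-b>S5; S1-c>S6; S2-a>S7; S2-b>S8; S2-c>S9; S3-a>S10; S3-b>S11; S3-c>S12; S4-a>S4; S4-b>S5; S4-c>S6; S5-a>S7; S5-b>S8; S5-c>S9; S6-a>S10; S6-b>S11; S6-c>S12; S7-a>S4; S7-b>S5; S7-c>S6; S8-a>S7; S8-b>S8; S8-c>S9; S9-a>S10; S9-b>S11; S9-c>S12; S10-a>S4; S10-b>S5; S10-c>S6; S11-a>S7; S11-b>S8; S11-c>S9; S12-a>S10; S12-b>S11; S12-c>S12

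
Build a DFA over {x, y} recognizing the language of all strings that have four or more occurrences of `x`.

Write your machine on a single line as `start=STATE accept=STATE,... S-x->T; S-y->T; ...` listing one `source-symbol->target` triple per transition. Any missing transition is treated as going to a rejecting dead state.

start=q0; accept=q4,q5; q0-x->q1; q0-y->q0; q1-x->q2; q1-y->q1; q2-x->q3; q2-y->q2; q3-x->q4; q3-y->q3; q4-x->q5; q4-y->q4; q5-x->q5; q5-y->q5

Count `x`s, saturating at 5: states q0 through q4 mean 0 through 4 `x`s seen; q5 means more than 4. Each `x` increments (capped at q5); other symbols loop. Accept from {q4, q5}.
6 states suffice.
        x   y  
>  q0   q1  q0 
   q1   q2  q1 
   q2   q3  q2 
   q3   q4  q3 
 * q4   q5  q4 
 * q5   q5  q5 
(> = start, * = accepting)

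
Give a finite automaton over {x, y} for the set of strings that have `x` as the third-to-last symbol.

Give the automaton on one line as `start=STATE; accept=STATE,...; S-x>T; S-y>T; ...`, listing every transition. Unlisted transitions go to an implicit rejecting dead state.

A DFA must remember the last 3 symbols (since which symbol is third-to-last isn't known until the input ends). Use one state per possible window of the last ≤3 symbols; accept from those whose window starts with `x`.
          x    y  
>  S0     S1   S2 
   S1     S3   S4 
   S2     S5   S6 
   S3     S7   S8 
   S4     S9  S10 
   S5    S11  S12 
   S6    S13  S14 
 * S7     S7   S8 
 * S8     S9  S10 
 * S9    S11  S12 
 * S10   S13  S14 
   S11    S7   S8 
   S12    S9  S10 
   S13   S11  S12 
   S14   S13  S14 
(> = start, * = accepting)

start=S0; accept=S7,S8,S9,S10; S0-x>S1; S0-y>S2; S1-x>S3; S1-y>S4; S2-x>S5; S2-y>S6; S3-x>S7; S3-y>S8; S4-x>S9; S4-y>S10; S5-x>S11; S5-y>S12; S6-x>S13; S6-y>S14; S7-x>S7; S7-y>S8; S8-x>S9; S8-y>S10; S9-x>S11; S9-y>S12; S10-x>S13; S10-y>S14; S11-x>S7; S11-y>S8; S12-x>S9; S12-y>S10; S13-x>S11; S13-y>S12; S14-x>S13; S14-y>S14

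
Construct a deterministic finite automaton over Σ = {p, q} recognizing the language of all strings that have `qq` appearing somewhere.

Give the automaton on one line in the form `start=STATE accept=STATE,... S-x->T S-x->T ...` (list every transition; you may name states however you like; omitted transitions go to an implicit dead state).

States A..B record the length of the longest prefix of `qq` that matches the current input suffix. Reaching C means `qq` has been seen, and we stay there forever. Accept from C.
3 states suffice.
       p  q 
>  A   A  B 
   B   A  C 
 * C   C  C 
(> = start, * = accepting)

start=A accept=C A-p->A A-q->B B-p->A B-q->C C-p->C C-q->C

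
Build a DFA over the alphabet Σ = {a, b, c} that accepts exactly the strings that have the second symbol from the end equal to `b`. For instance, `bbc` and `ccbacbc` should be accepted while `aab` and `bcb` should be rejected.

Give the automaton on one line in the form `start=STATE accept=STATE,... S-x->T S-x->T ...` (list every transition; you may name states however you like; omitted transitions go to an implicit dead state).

A DFA must remember the last 2 symbols (since which symbol is second-to-last isn't known until the input ends). Use one state per possible window of the last ≤2 symbols; accept from those whose window starts with `b`.
With 13 states:
          a    b    c  
>  S0     S1   S2   S3 
   S1     S4   S5   S6 
   S2     S7   S8   S9 
   S3    S10  S11  S12 
   S4     S4   S5   S6 
   S5     S7   S8   S9 
   S6    S10  S11  S12 
 * S7     S4   S5   S6 
 * S8     S7   S8   S9 
 * S9    S10  S11  S12 
   S10    S4   S5   S6 
   S11    S7   S8   S9 
   S12   S10  S11  S12 
(> = start, * = accepting)

start=S0 accept=S7,S8,S9 S0-a->S1 S0-b->S2 S0-c->S3 S1-a->S4 S1-b->S5 S1-c->S6 S2-a->S7 S2-b->S8 S2-c->S9 S3-a->S10 S3-b->S11 S3-c->S12 S4-a->S4 S4-b->S5 S4-c->S6 S5-a->S7 S5-b->S8 S5-c->S9 S6-a->S10 S6-b->S11 S6-c->S12 S7-a->S4 S7-b->S5 S7-c->S6 S8-a->S7 S8-b->S8 S8-c->S9 S9-a->S10 S9-b->S11 S9-c->S12 S10-a->S4 S10-b->S5 S10-c->S6 S11-a->S7 S11-b->S8 S11-c->S9 S12-a->S10 S12-b->S11 S12-c->S12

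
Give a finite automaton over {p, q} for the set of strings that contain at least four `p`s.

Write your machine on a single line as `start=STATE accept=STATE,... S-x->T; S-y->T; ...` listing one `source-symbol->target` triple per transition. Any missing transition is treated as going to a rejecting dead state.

Count `p`s, saturating at 5: states s0 through s4 mean 0 through 4 `p`s seen; s5 means more than 4. Each `p` increments (capped at s5); other symbols loop. Accept from {s4, s5}.
With 6 states:
        p   q  
>  s0   s1  s0 
   s1   s2  s1 
   s2   s3  s2 
   s3   s4  s3 
 * s4   s5  s4 
 * s5   s5  s5 
(> = start, * = accepting)

start=s0; accept=s4,s5; s0-p->s1; s0-q->s0; s1-p->s2; s1-q->s1; s2-p->s3; s2-q->s2; s3-p->s4; s3-q->s3; s4-p->s5; s4-q->s4; s5-p->s5; s5-q->s5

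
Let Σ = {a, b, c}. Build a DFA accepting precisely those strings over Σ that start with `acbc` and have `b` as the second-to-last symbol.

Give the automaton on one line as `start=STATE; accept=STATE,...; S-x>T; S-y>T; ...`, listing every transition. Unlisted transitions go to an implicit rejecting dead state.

Build one automaton per condition and run them in lockstep. One (6 states) tracks whether the input so far still matches the prefix `acbc`; the other (13 states) tracks the last 2 symbols read. Each combined state is a pair, one component from each; accept when both components accept. After merging equivalent states the machine shrinks.
        a   b   c  
>  S0   S1  S2  S2 
   S1   S2  S2  S3 
   S2   S2  S2  S2 
   S3   S2  S4  S2 
   S4   S2  S2  S5 
 * S5   S6  S7  S6 
   S6   S6  S7  S6 
   S7   S5  S8  S5 
 * S8   S5  S8  S5 
(> = start, * = accepting)

start=S0; accept=S5,S8; S0-a>S1; S0-b>S2; S0-c>S2; S1-a>S2; S1-b>S2; S1-c>S3; S2-a>S2; S2-b>S2; S2-c>S2; S3-a>S2; S3-b>S4; S3-c>S2; S4-a>S2; S4-b>S2; S4-c>S5; S5-a>S6; S5-b>S7; S5-c>S6; S6-a>S6; S6-b>S7; S6-c>S6; S7-a>S5; S7-b>S8; S7-c>S5; S8-a>S5; S8-b>S8; S8-c>S5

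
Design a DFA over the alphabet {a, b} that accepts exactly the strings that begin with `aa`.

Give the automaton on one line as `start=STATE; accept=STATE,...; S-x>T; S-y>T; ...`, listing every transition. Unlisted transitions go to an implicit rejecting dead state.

Check the first 2 symbols one by one: s0 through s1 record how many have matched `aa` so far; any wrong symbol goes to the dead state s3. After all 2 match we enter the accepting sink s2.
        a   b  
>  s0   s1  s3 
   s1   s2  s3 
 * s2   s2  s2 
   s3   s3  s3 
(> = start, * = accepting)

start=s0; accept=s2; s0-a>s1; s0-b>s3; s1-a>s2; s1-b>s3; s2-a>s2; s2-b>s2; s3-a>s3; s3-b>s3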